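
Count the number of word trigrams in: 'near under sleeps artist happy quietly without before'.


Word trigrams from [8] words:
  Trigram 1: (near under sleeps)
  Trigram 2: (under sleeps artist)
  Trigram 3: (sleeps artist happy)
  Trigram 4: (artist happy quietly)
  Trigram 5: (happy quietly without)
  Trigram 6: (quietly without before)
Total word trigrams: 8 - 2 = 6

6


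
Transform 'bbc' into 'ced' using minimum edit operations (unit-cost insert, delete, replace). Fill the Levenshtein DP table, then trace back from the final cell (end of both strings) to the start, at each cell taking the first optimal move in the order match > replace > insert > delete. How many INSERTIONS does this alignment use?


Edit distance = 3. Backtracking from cell (3, 3) with preference match > replace > insert > delete,
then listing the resulting alignment 'bbc' -> 'ced' left to right:
  Step 1: replace b->c
  Step 2: replace b->e
  Step 3: replace c->d
Total insertions: 0

0


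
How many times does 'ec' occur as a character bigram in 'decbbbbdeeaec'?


Scanning 'decbbbbdeeaec' for bigram 'ec':
  Position 0: 'de' -> no
  Position 1: 'ec' -> MATCH
  Position 2: 'cb' -> no
  Position 3: 'bb' -> no
  Position 4: 'bb' -> no
  Position 5: 'bb' -> no
  Position 6: 'bd' -> no
  Position 7: 'de' -> no
  Position 8: 'ee' -> no
  Position 9: 'ea' -> no
  Position 10: 'ae' -> no
  Position 11: 'ec' -> MATCH
Total matches: 2

2


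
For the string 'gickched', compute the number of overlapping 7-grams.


String 'gickched' has length L = 8.
Number of overlapping n-grams = L - n + 1
Substituting: 8 - 7 + 1 = 2

2


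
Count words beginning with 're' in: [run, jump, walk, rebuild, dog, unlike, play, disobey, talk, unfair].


Checking each word for prefix 're':
  'run' -> no (count: 0)
  'jump' -> no (count: 0)
  'walk' -> no (count: 0)
  'rebuild' -> YES, starts with 're' (count: 1)
  'dog' -> no (count: 1)
  'unlike' -> no (count: 1)
  'play' -> no (count: 1)
  'disobey' -> no (count: 1)
  'talk' -> no (count: 1)
  'unfair' -> no (count: 1)
Total with prefix 're': 1

1


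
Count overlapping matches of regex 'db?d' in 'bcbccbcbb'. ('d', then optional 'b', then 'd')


Pattern: db?d means 'd', then optional 'b', then 'd'.
Scanning 'bcbccbcbb' position-by-position:
  Pos 0: window 'bcb' -> no
  Pos 1: window 'cbc' -> no
  Pos 2: window 'bcc' -> no
  Pos 3: window 'ccb' -> no
  Pos 4: window 'cbc' -> no
  Pos 5: window 'bcb' -> no
  Pos 6: window 'cbb' -> no
  Pos 7: window 'bb' -> no
  Pos 8: window 'b' -> no
Total matches: 0

0


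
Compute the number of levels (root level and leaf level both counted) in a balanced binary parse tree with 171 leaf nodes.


In a balanced binary tree with n leaves the deepest leaf is ceil(log2(n)) edges below the root,
so counting node levels inclusive of root and leaves gives ceil(log2(n)) + 1 levels.
log2(171) = 7.4179
ceil(7.4179) = 8
levels = 8 + 1 = 9

9


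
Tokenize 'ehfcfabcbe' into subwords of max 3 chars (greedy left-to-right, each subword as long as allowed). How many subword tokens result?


'ehfcfabcbe' has 10 characters.
Chunking with max size 3:
  Chunk 1: 'ehf' (positions 0-2)
  Chunk 2: 'cfa' (positions 3-5)
  Chunk 3: 'bcb' (positions 6-8)
  Chunk 4: 'e' (positions 9-9)
Total chunks: ceil(10 / 3) = 4

4


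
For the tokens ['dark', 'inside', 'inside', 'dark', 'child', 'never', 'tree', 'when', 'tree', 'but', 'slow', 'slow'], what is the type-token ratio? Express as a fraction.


Tokens: 12
Unique types: ('but', 'child', 'dark', 'inside', 'never', 'slow', 'tree', 'when') = 8
TTR = 8/12
Simplify: divide both by 4 -> 2/3
TTR = 2/3

2/3


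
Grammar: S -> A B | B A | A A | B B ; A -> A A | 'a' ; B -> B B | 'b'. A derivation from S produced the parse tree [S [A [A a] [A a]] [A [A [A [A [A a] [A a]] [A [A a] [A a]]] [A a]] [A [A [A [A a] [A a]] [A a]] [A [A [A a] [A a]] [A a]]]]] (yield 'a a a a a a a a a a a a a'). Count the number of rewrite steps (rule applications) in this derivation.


Every bracketed nonterminal node [X ...] in the tree is produced by exactly one rule application.
Reading the tree off as a leftmost derivation:
  Step 1: S  =>  A A   (applied S -> A A)
  Step 2: A A  =>  A A A   (applied A -> A A)
  Step 3: A A A  =>  a A A   (applied A -> a)
  Step 4: a A A  =>  a a A   (applied A -> a)
  Step 5: a a A  =>  a a A A   (applied A -> A A)
  Step 6: a a A A  =>  a a A A A   (applied A -> A A)
  Step 7: a a A A A  =>  a a A A A A   (applied A -> A A)
  Step 8: a a A A A A  =>  a a A A A A A   (applied A -> A A)
  Step 9: a a A A A A A  =>  a a a A A A A   (applied A -> a)
  Step 10: a a a A A A A  =>  a a a a A A A   (applied A -> a)
  Step 11: a a a a A A A  =>  a a a a A A A A   (applied A -> A A)
  Step 12: a a a a A A A A  =>  a a a a a A A A   (applied A -> a)
  Step 13: a a a a a A A A  =>  a a a a a a A A   (applied A -> a)
  Step 14: a a a a a a A A  =>  a a a a a a a A   (applied A -> a)
  Step 15: a a a a a a a A  =>  a a a a a a a A A   (applied A -> A A)
  Step 16: a a a a a a a A A  =>  a a a a a a a A A A   (applied A -> A A)
  Step 17: a a a a a a a A A A  =>  a a a a a a a A A A A   (applied A -> A A)
  Step 18: a a a a a a a A A A A  =>  a a a a a a a a A A A   (applied A -> a)
  Step 19: a a a a a a a a A A A  =>  a a a a a a a a a A A   (applied A -> a)
  Step 20: a a a a a a a a a A A  =>  a a a a a a a a a a A   (applied A -> a)
  Step 21: a a a a a a a a a a A  =>  a a a a a a a a a a A A   (applied A -> A A)
  Step 22: a a a a a a a a a a A A  =>  a a a a a a a a a a A A A   (applied A -> A A)
  Step 23: a a a a a a a a a a A A A  =>  a a a a a a a a a a a A A   (applied A -> a)
  Step 24: a a a a a a a a a a a A A  =>  a a a a a a a a a a a a A   (applied A -> a)
  Step 25: a a a a a a a a a a a a A  =>  a a a a a a a a a a a a a   (applied A -> a)
Final yield: a a a a a a a a a a a a a
Total rewrite steps: 25

25


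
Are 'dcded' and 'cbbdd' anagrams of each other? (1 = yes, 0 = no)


Sort characters of 'dcded': 'cddde'
Sort characters of 'cbbdd': 'bbcdd'
Sorted forms differ -> they are NOT anagrams
Result: 0

0


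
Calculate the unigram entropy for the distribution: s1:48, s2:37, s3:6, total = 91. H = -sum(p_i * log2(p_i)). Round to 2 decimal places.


Computing entropy H = -sum(p_i * log2(p_i)):
  s1: p = 48/91 = 0.5275, -p*log2(p) = 0.4868
  s2: p = 37/91 = 0.4066, -p*log2(p) = 0.5279
  s3: p = 6/91 = 0.0659, -p*log2(p) = 0.2586
H = sum of terms = 1.2733
Rounded to 2 decimals: 1.27

1.27


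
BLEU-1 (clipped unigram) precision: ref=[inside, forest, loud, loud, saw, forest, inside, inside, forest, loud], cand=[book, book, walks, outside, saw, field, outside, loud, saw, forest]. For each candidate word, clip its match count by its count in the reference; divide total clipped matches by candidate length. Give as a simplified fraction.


Reference word counts: {'forest': 3, 'inside': 3, 'loud': 3, 'saw': 1}
Checking each candidate word (with clipping):
  'book' -> not in reference -> no match (matches: 0)
  'book' -> not in reference -> no match (matches: 0)
  'walks' -> not in reference -> no match (matches: 0)
  'outside' -> not in reference -> no match (matches: 0)
  'saw' -> in reference (ref count 1, used 1/1) -> match (matches: 1)
  'field' -> not in reference -> no match (matches: 1)
  'outside' -> not in reference -> no match (matches: 1)
  'loud' -> in reference (ref count 3, used 1/3) -> match (matches: 2)
  'saw' -> ref count 1 already used up (1/1) -> clipped, no match (matches: 2)
  'forest' -> in reference (ref count 3, used 1/3) -> match (matches: 3)
Clipped matches: 3, Candidate length: 10
Precision = 3/10

3/10


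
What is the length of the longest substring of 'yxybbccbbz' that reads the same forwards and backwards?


Scanning 'yxybbccbbz' for palindromic substrings.
Substring at positions 3-8: 'bbccbb'.
Check: reverse('bbccbb') = 'bbccbb' -> palindrome confirmed.
Neighbouring characters ('y' / 'z') break symmetry, so it cannot extend further.
No longer palindromic substring exists; longest length = 6

6


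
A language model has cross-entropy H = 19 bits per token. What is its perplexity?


Perplexity formula: PP = 2^H
H = 19
PP = 2^19
PP = 2^19 = 524288

524288


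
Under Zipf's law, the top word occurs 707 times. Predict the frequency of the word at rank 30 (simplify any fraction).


Zipf's law: freq(rank) = f1 / rank
f1 = 707, rank = 30
freq = 707 / 30
GCD(707, 30) = 1
Simplified: 707/30

707/30


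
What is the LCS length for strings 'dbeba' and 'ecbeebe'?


DP table for LCS of 'dbeba' and 'ecbeebe':
       e  c  b  e  e  b  e
    0  0  0  0  0  0  0  0
  d 0  0  0  0  0  0  0  0
  b 0  0  0  1  1  1  1  1
  e 0  1  1  1  2  2  2  2
  b 0  1  1  2  2  2  3  3
  a 0  1  1  2  2  2  3  3
LCS: 'beb'
LCS length = 3

3


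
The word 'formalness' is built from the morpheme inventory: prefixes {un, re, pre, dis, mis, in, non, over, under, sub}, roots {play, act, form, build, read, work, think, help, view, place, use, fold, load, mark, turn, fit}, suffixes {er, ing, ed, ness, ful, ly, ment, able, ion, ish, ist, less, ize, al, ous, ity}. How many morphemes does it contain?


Segmenting 'formalness' against the inventory:
  'form' -> root (morpheme 1)
  'al' -> suffix (morpheme 2)
  'ness' -> suffix (morpheme 3)
Total morphemes: 3

3


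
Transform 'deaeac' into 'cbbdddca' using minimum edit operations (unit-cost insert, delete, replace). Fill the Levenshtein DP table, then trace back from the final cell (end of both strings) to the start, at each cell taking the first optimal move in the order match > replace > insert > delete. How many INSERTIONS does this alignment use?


Edit distance = 7. Backtracking from cell (6, 8) with preference match > replace > insert > delete,
then listing the resulting alignment 'deaeac' -> 'cbbdddca' left to right:
  Step 1: insert 'c' [insertion #1]
  Step 2: replace d->b
  Step 3: replace e->b
  Step 4: replace a->d
  Step 5: replace e->d
  Step 6: replace a->d
  Step 7: keep 'c'
  Step 8: insert 'a' [insertion #2]
Total insertions: 2

2


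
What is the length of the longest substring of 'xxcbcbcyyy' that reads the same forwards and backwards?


Scanning 'xxcbcbcyyy' for palindromic substrings.
Substring at positions 2-6: 'cbcbc'.
Check: reverse('cbcbc') = 'cbcbc' -> palindrome confirmed.
Neighbouring characters ('x' / 'y') break symmetry, so it cannot extend further.
No longer palindromic substring exists; longest length = 5

5


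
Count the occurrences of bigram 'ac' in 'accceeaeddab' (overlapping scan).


Scanning 'accceeaeddab' for bigram 'ac':
  Position 0: 'ac' -> MATCH
  Position 1: 'cc' -> no
  Position 2: 'cc' -> no
  Position 3: 'ce' -> no
  Position 4: 'ee' -> no
  Position 5: 'ea' -> no
  Position 6: 'ae' -> no
  Position 7: 'ed' -> no
  Position 8: 'dd' -> no
  Position 9: 'da' -> no
  Position 10: 'ab' -> no
Total matches: 1

1


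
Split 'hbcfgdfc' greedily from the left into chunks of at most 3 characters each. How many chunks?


'hbcfgdfc' has 8 characters.
Chunking with max size 3:
  Chunk 1: 'hbc' (positions 0-2)
  Chunk 2: 'fgd' (positions 3-5)
  Chunk 3: 'fc' (positions 6-7)
Total chunks: ceil(8 / 3) = 3

3


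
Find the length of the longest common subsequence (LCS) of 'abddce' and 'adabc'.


DP table for LCS of 'abddce' and 'adabc':
       a  d  a  b  c
    0  0  0  0  0  0
  a 0  1  1  1  1  1
  b 0  1  1  1  2  2
  d 0  1  2  2  2  2
  d 0  1  2  2  2  2
  c 0  1  2  2  2  3
  e 0  1  2  2  2  3
LCS: 'abc'
LCS length = 3

3


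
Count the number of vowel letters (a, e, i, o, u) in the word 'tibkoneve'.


Scanning each character of 'tibkoneve':
  Position 1: 't' -> consonant (running count: 0)
  Position 2: 'i' -> vowel (running count: 1)
  Position 3: 'b' -> consonant (running count: 1)
  Position 4: 'k' -> consonant (running count: 1)
  Position 5: 'o' -> vowel (running count: 2)
  Position 6: 'n' -> consonant (running count: 2)
  Position 7: 'e' -> vowel (running count: 3)
  Position 8: 'v' -> consonant (running count: 3)
  Position 9: 'e' -> vowel (running count: 4)
Total vowels: 4

4


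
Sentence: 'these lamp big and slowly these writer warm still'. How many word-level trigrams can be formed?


Word trigrams from [9] words:
  Trigram 1: (these lamp big)
  Trigram 2: (lamp big and)
  Trigram 3: (big and slowly)
  Trigram 4: (and slowly these)
  Trigram 5: (slowly these writer)
  Trigram 6: (these writer warm)
  Trigram 7: (writer warm still)
Total word trigrams: 9 - 2 = 7

7


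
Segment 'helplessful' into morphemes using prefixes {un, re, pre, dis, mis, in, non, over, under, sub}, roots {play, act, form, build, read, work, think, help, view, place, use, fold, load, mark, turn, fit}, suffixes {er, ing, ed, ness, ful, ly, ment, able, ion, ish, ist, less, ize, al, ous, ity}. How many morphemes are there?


Segmenting 'helplessful' against the inventory:
  'help' -> root (morpheme 1)
  'less' -> suffix (morpheme 2)
  'ful' -> suffix (morpheme 3)
Total morphemes: 3

3


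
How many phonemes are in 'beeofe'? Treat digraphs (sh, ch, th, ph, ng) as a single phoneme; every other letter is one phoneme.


Parsing 'beeofe' greedily, digraphs first:
  'b' -> consonant phoneme (phonemes so far: 1)
  'e' -> vowel phoneme (phonemes so far: 2)
  'e' -> vowel phoneme (phonemes so far: 3)
  'o' -> vowel phoneme (phonemes so far: 4)
  'f' -> consonant phoneme (phonemes so far: 5)
  'e' -> vowel phoneme (phonemes so far: 6)
Total phonemes: 6

6


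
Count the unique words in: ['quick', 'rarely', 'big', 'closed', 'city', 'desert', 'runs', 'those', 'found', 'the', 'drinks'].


Listing all tokens and tracking unique types:
  Token 1: 'quick' -> NEW (unique so far: 1)
  Token 2: 'rarely' -> NEW (unique so far: 2)
  Token 3: 'big' -> NEW (unique so far: 3)
  Token 4: 'closed' -> NEW (unique so far: 4)
  Token 5: 'city' -> NEW (unique so far: 5)
  Token 6: 'desert' -> NEW (unique so far: 6)
  Token 7: 'runs' -> NEW (unique so far: 7)
  Token 8: 'those' -> NEW (unique so far: 8)
  Token 9: 'found' -> NEW (unique so far: 9)
  Token 10: 'the' -> NEW (unique so far: 10)
  Token 11: 'drinks' -> NEW (unique so far: 11)
Unique types: ('big', 'city', 'closed', 'desert', 'drinks', 'found', 'quick', 'rarely', 'runs', 'the', 'those')
Vocabulary size: 11

11


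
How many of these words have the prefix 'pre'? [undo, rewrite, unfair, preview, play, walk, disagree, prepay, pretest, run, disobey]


Checking each word for prefix 'pre':
  'undo' -> no (count: 0)
  'rewrite' -> no (count: 0)
  'unfair' -> no (count: 0)
  'preview' -> YES, starts with 'pre' (count: 1)
  'play' -> no (count: 1)
  'walk' -> no (count: 1)
  'disagree' -> no (count: 1)
  'prepay' -> YES, starts with 'pre' (count: 2)
  'pretest' -> YES, starts with 'pre' (count: 3)
  'run' -> no (count: 3)
  'disobey' -> no (count: 3)
Total with prefix 'pre': 3

3


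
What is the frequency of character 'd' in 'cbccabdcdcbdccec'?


Scanning 'cbccabdcdcbdccec' for 'd':
  Position 6: 'd' -> MATCH (count: 1)
  Position 8: 'd' -> MATCH (count: 2)
  Position 11: 'd' -> MATCH (count: 3)
Total occurrences of 'd': 3

3


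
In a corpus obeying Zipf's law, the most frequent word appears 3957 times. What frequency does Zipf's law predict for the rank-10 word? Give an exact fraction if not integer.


Zipf's law: freq(rank) = f1 / rank
f1 = 3957, rank = 10
freq = 3957 / 10
GCD(3957, 10) = 1
Simplified: 3957/10

3957/10


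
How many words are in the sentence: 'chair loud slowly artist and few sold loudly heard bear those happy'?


Counting words by splitting on spaces:
  Word 1: 'chair'
  Word 2: 'loud'
  Word 3: 'slowly'
  Word 4: 'artist'
  Word 5: 'and'
  Word 6: 'few'
  Word 7: 'sold'
  Word 8: 'loudly'
  Word 9: 'heard'
  Word 10: 'bear'
  Word 11: 'those'
  Word 12: 'happy'
Total words: 12

12


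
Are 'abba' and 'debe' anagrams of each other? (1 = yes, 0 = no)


Sort characters of 'abba': 'aabb'
Sort characters of 'debe': 'bdee'
Sorted forms differ -> they are NOT anagrams
Result: 0

0


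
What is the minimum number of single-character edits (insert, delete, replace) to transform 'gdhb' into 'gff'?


Building DP table for s1='gdhb' (len 4) and s2='gff' (len 3):
       g  f  f
    0  1  2  3
  g 1  0  1  2
  d 2  1  1  2
  h 3  2  2  2
  b 4  3  3  3
Edit distance = dp[4][3] = 3

3


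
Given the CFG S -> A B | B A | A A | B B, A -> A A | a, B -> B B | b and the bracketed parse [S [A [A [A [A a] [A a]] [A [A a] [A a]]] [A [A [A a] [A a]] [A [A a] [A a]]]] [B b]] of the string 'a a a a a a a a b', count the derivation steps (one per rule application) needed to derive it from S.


Every bracketed nonterminal node [X ...] in the tree is produced by exactly one rule application.
Reading the tree off as a leftmost derivation:
  Step 1: S  =>  A B   (applied S -> A B)
  Step 2: A B  =>  A A B   (applied A -> A A)
  Step 3: A A B  =>  A A A B   (applied A -> A A)
  Step 4: A A A B  =>  A A A A B   (applied A -> A A)
  Step 5: A A A A B  =>  a A A A B   (applied A -> a)
  Step 6: a A A A B  =>  a a A A B   (applied A -> a)
  Step 7: a a A A B  =>  a a A A A B   (applied A -> A A)
  Step 8: a a A A A B  =>  a a a A A B   (applied A -> a)
  Step 9: a a a A A B  =>  a a a a A B   (applied A -> a)
  Step 10: a a a a A B  =>  a a a a A A B   (applied A -> A A)
  Step 11: a a a a A A B  =>  a a a a A A A B   (applied A -> A A)
  Step 12: a a a a A A A B  =>  a a a a a A A B   (applied A -> a)
  Step 13: a a a a a A A B  =>  a a a a a a A B   (applied A -> a)
  Step 14: a a a a a a A B  =>  a a a a a a A A B   (applied A -> A A)
  Step 15: a a a a a a A A B  =>  a a a a a a a A B   (applied A -> a)
  Step 16: a a a a a a a A B  =>  a a a a a a a a B   (applied A -> a)
  Step 17: a a a a a a a a B  =>  a a a a a a a a b   (applied B -> b)
Final yield: a a a a a a a a b
Total rewrite steps: 17

17


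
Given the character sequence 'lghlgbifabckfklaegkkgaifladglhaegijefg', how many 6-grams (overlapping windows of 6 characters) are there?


String 'lghlgbifabckfklaegkkgaifladglhaegijefg' has length L = 38.
Number of overlapping n-grams = L - n + 1
Substituting: 38 - 6 + 1 = 33

33


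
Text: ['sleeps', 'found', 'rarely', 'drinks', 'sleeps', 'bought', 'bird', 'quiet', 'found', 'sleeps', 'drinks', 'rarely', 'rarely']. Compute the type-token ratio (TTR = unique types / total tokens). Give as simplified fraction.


Tokens: 13
Unique types: ('bird', 'bought', 'drinks', 'found', 'quiet', 'rarely', 'sleeps') = 7
TTR = 7/13
Already in lowest terms.

7/13


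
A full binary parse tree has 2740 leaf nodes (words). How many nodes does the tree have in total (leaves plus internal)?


Leaf nodes (terminals): 2740
Internal nodes = n - 1 = 2740 - 1 = 2739
Total = leaves + internal = 2740 + 2739 = 5479

5479


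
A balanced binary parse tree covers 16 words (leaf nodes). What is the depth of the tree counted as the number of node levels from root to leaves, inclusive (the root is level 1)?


In a balanced binary tree with n leaves the deepest leaf is ceil(log2(n)) edges below the root,
so counting node levels inclusive of root and leaves gives ceil(log2(n)) + 1 levels.
log2(16) = 4.0000
ceil(4.0000) = 4
levels = 4 + 1 = 5

5


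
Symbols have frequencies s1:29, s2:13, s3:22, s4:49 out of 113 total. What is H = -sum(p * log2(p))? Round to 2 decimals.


Computing entropy H = -sum(p_i * log2(p_i)):
  s1: p = 29/113 = 0.2566, -p*log2(p) = 0.5036
  s2: p = 13/113 = 0.1150, -p*log2(p) = 0.3589
  s3: p = 22/113 = 0.1947, -p*log2(p) = 0.4596
  s4: p = 49/113 = 0.4336, -p*log2(p) = 0.5227
H = sum of terms = 1.8448
Rounded to 2 decimals: 1.84

1.84


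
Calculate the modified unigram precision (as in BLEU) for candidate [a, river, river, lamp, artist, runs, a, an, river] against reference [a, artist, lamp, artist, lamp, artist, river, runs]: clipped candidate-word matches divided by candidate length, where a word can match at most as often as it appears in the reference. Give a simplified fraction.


Reference word counts: {'a': 1, 'artist': 3, 'lamp': 2, 'river': 1, 'runs': 1}
Checking each candidate word (with clipping):
  'a' -> in reference (ref count 1, used 1/1) -> match (matches: 1)
  'river' -> in reference (ref count 1, used 1/1) -> match (matches: 2)
  'river' -> ref count 1 already used up (1/1) -> clipped, no match (matches: 2)
  'lamp' -> in reference (ref count 2, used 1/2) -> match (matches: 3)
  'artist' -> in reference (ref count 3, used 1/3) -> match (matches: 4)
  'runs' -> in reference (ref count 1, used 1/1) -> match (matches: 5)
  'a' -> ref count 1 already used up (1/1) -> clipped, no match (matches: 5)
  'an' -> not in reference -> no match (matches: 5)
  'river' -> ref count 1 already used up (1/1) -> clipped, no match (matches: 5)
Clipped matches: 5, Candidate length: 9
Precision = 5/9

5/9


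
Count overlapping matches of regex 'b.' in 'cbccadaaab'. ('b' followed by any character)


Pattern: b. means 'b' followed by any character.
Scanning 'cbccadaaab' position-by-position:
  Pos 0: window 'cb' -> no
  Pos 1: window 'bc' -> MATCH
  Pos 2: window 'cc' -> no
  Pos 3: window 'ca' -> no
  Pos 4: window 'ad' -> no
  Pos 5: window 'da' -> no
  Pos 6: window 'aa' -> no
  Pos 7: window 'aa' -> no
  Pos 8: window 'ab' -> no
  Pos 9: window 'b' -> no
Total matches: 1

1


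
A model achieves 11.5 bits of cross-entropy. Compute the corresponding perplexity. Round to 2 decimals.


Perplexity formula: PP = 2^H
H = 11.5
PP = 2^11.5
Decompose: 2^11.5 = 2^11 * 2^0.5 = 2^11 * sqrt(2)
2^11 = 2048, sqrt(2) ~ 1.4142136
PP ~ 2048 * 1.4142136 = 2896.3094528
Rounded to 2 decimals: 2896.31

2896.31


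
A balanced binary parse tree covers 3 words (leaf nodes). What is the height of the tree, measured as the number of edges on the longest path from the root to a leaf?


In a balanced binary tree with n leaves the deepest leaf is ceil(log2(n)) edges below the root.
log2(3) = 1.5850
ceil(1.5850) = 2
height (edges) = 2

2


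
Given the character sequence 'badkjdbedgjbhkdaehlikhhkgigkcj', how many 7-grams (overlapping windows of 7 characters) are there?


String 'badkjdbedgjbhkdaehlikhhkgigkcj' has length L = 30.
Number of overlapping n-grams = L - n + 1
Substituting: 30 - 7 + 1 = 24

24


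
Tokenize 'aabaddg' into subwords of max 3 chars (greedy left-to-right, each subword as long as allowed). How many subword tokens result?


'aabaddg' has 7 characters.
Chunking with max size 3:
  Chunk 1: 'aab' (positions 0-2)
  Chunk 2: 'add' (positions 3-5)
  Chunk 3: 'g' (positions 6-6)
Total chunks: ceil(7 / 3) = 3

3


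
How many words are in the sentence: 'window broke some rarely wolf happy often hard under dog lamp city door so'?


Counting words by splitting on spaces:
  Word 1: 'window'
  Word 2: 'broke'
  Word 3: 'some'
  Word 4: 'rarely'
  Word 5: 'wolf'
  Word 6: 'happy'
  Word 7: 'often'
  Word 8: 'hard'
  Word 9: 'under'
  Word 10: 'dog'
  Word 11: 'lamp'
  Word 12: 'city'
  Word 13: 'door'
  Word 14: 'so'
Total words: 14

14


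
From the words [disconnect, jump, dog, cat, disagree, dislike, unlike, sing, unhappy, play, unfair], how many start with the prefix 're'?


Checking each word for prefix 're':
  'disconnect' -> no (count: 0)
  'jump' -> no (count: 0)
  'dog' -> no (count: 0)
  'cat' -> no (count: 0)
  'disagree' -> no (count: 0)
  'dislike' -> no (count: 0)
  'unlike' -> no (count: 0)
  'sing' -> no (count: 0)
  'unhappy' -> no (count: 0)
  'play' -> no (count: 0)
  'unfair' -> no (count: 0)
Total with prefix 're': 0

0


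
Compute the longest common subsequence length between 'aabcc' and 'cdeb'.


DP table for LCS of 'aabcc' and 'cdeb':
       c  d  e  b
    0  0  0  0  0
  a 0  0  0  0  0
  a 0  0  0  0  0
  b 0  0  0  0  1
  c 0  1  1  1  1
  c 0  1  1  1  1
LCS: 'b'
LCS length = 1

1


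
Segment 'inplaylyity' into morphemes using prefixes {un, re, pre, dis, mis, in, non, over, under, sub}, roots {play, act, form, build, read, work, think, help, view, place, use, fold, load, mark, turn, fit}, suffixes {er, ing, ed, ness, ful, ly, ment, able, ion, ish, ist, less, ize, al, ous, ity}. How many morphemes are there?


Segmenting 'inplaylyity' against the inventory:
  'in' -> prefix (morpheme 1)
  'play' -> root (morpheme 2)
  'ly' -> suffix (morpheme 3)
  'ity' -> suffix (morpheme 4)
Total morphemes: 4

4


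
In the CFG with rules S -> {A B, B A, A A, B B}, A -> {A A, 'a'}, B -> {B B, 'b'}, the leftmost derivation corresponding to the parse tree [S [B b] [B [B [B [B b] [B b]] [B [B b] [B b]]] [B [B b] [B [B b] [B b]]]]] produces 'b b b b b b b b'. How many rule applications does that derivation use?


Every bracketed nonterminal node [X ...] in the tree is produced by exactly one rule application.
Reading the tree off as a leftmost derivation:
  Step 1: S  =>  B B   (applied S -> B B)
  Step 2: B B  =>  b B   (applied B -> b)
  Step 3: b B  =>  b B B   (applied B -> B B)
  Step 4: b B B  =>  b B B B   (applied B -> B B)
  Step 5: b B B B  =>  b B B B B   (applied B -> B B)
  Step 6: b B B B B  =>  b b B B B   (applied B -> b)
  Step 7: b b B B B  =>  b b b B B   (applied B -> b)
  Step 8: b b b B B  =>  b b b B B B   (applied B -> B B)
  Step 9: b b b B B B  =>  b b b b B B   (applied B -> b)
  Step 10: b b b b B B  =>  b b b b b B   (applied B -> b)
  Step 11: b b b b b B  =>  b b b b b B B   (applied B -> B B)
  Step 12: b b b b b B B  =>  b b b b b b B   (applied B -> b)
  Step 13: b b b b b b B  =>  b b b b b b B B   (applied B -> B B)
  Step 14: b b b b b b B B  =>  b b b b b b b B   (applied B -> b)
  Step 15: b b b b b b b B  =>  b b b b b b b b   (applied B -> b)
Final yield: b b b b b b b b
Total rewrite steps: 15

15


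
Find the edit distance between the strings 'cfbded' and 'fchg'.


Building DP table for s1='cfbded' (len 6) and s2='fchg' (len 4):
       f  c  h  g
    0  1  2  3  4
  c 1  1  1  2  3
  f 2  1  2  2  3
  b 3  2  2  3  3
  d 4  3  3  3  4
  e 5  4  4  4  4
  d 6  5  5  5  5
Edit distance = dp[6][4] = 5

5


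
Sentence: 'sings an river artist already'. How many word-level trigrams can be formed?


Word trigrams from [5] words:
  Trigram 1: (sings an river)
  Trigram 2: (an river artist)
  Trigram 3: (river artist already)
Total word trigrams: 5 - 2 = 3

3


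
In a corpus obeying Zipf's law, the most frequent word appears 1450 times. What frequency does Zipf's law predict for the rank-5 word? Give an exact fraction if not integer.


Zipf's law: freq(rank) = f1 / rank
f1 = 1450, rank = 5
freq = 1450 / 5
= 290

290


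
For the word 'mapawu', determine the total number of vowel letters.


Scanning each character of 'mapawu':
  Position 1: 'm' -> consonant (running count: 0)
  Position 2: 'a' -> vowel (running count: 1)
  Position 3: 'p' -> consonant (running count: 1)
  Position 4: 'a' -> vowel (running count: 2)
  Position 5: 'w' -> consonant (running count: 2)
  Position 6: 'u' -> vowel (running count: 3)
Total vowels: 3

3


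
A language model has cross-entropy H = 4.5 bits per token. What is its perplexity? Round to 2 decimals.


Perplexity formula: PP = 2^H
H = 4.5
PP = 2^4.5
Decompose: 2^4.5 = 2^4 * 2^0.5 = 2^4 * sqrt(2)
2^4 = 16, sqrt(2) ~ 1.4142136
PP ~ 16 * 1.4142136 = 22.6274176
Rounded to 2 decimals: 22.63

22.63


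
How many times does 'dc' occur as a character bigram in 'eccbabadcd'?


Scanning 'eccbabadcd' for bigram 'dc':
  Position 0: 'ec' -> no
  Position 1: 'cc' -> no
  Position 2: 'cb' -> no
  Position 3: 'ba' -> no
  Position 4: 'ab' -> no
  Position 5: 'ba' -> no
  Position 6: 'ad' -> no
  Position 7: 'dc' -> MATCH
  Position 8: 'cd' -> no
Total matches: 1

1


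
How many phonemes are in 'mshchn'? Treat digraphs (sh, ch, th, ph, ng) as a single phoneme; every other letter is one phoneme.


Parsing 'mshchn' greedily, digraphs first:
  'm' -> consonant phoneme (phonemes so far: 1)
  'sh' -> digraph (1 consonant phoneme) (phonemes so far: 2)
  'ch' -> digraph (1 consonant phoneme) (phonemes so far: 3)
  'n' -> consonant phoneme (phonemes so far: 4)
Total phonemes: 4

4


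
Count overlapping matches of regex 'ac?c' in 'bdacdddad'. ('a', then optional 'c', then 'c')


Pattern: ac?c means 'a', then optional 'c', then 'c'.
Scanning 'bdacdddad' position-by-position:
  Pos 0: window 'bda' -> no
  Pos 1: window 'dac' -> no
  Pos 2: window 'acd' -> MATCH
  Pos 3: window 'cdd' -> no
  Pos 4: window 'ddd' -> no
  Pos 5: window 'dda' -> no
  Pos 6: window 'dad' -> no
  Pos 7: window 'ad' -> no
  Pos 8: window 'd' -> no
Total matches: 1

1


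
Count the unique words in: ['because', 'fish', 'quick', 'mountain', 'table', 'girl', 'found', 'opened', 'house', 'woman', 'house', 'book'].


Listing all tokens and tracking unique types:
  Token 1: 'because' -> NEW (unique so far: 1)
  Token 2: 'fish' -> NEW (unique so far: 2)
  Token 3: 'quick' -> NEW (unique so far: 3)
  Token 4: 'mountain' -> NEW (unique so far: 4)
  Token 5: 'table' -> NEW (unique so far: 5)
  Token 6: 'girl' -> NEW (unique so far: 6)
  Token 7: 'found' -> NEW (unique so far: 7)
  Token 8: 'opened' -> NEW (unique so far: 8)
  Token 9: 'house' -> NEW (unique so far: 9)
  Token 10: 'woman' -> NEW (unique so far: 10)
  Token 11: 'house' -> duplicate (unique so far: 10)
  Token 12: 'book' -> NEW (unique so far: 11)
Unique types: ('because', 'book', 'fish', 'found', 'girl', 'house', 'mountain', 'opened', 'quick', 'table', 'woman')
Vocabulary size: 11

11


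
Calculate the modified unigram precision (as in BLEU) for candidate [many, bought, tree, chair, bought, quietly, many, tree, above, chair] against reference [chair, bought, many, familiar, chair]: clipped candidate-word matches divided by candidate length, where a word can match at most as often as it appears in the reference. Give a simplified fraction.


Reference word counts: {'bought': 1, 'chair': 2, 'familiar': 1, 'many': 1}
Checking each candidate word (with clipping):
  'many' -> in reference (ref count 1, used 1/1) -> match (matches: 1)
  'bought' -> in reference (ref count 1, used 1/1) -> match (matches: 2)
  'tree' -> not in reference -> no match (matches: 2)
  'chair' -> in reference (ref count 2, used 1/2) -> match (matches: 3)
  'bought' -> ref count 1 already used up (1/1) -> clipped, no match (matches: 3)
  'quietly' -> not in reference -> no match (matches: 3)
  'many' -> ref count 1 already used up (1/1) -> clipped, no match (matches: 3)
  'tree' -> not in reference -> no match (matches: 3)
  'above' -> not in reference -> no match (matches: 3)
  'chair' -> in reference (ref count 2, used 2/2) -> match (matches: 4)
Clipped matches: 4, Candidate length: 10
Precision = 4/10 = 2/5

2/5


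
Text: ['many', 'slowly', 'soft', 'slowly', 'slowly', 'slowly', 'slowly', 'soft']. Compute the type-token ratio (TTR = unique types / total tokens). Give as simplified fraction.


Tokens: 8
Unique types: ('many', 'slowly', 'soft') = 3
TTR = 3/8
Already in lowest terms.

3/8


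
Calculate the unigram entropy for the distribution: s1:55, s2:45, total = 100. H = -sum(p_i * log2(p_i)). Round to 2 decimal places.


Computing entropy H = -sum(p_i * log2(p_i)):
  s1: p = 55/100 = 0.5500, -p*log2(p) = 0.4744
  s2: p = 45/100 = 0.4500, -p*log2(p) = 0.5184
H = sum of terms = 0.9928
Rounded to 2 decimals: 0.99

0.99


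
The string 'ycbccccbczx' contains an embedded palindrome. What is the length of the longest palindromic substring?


Scanning 'ycbccccbczx' for palindromic substrings.
Substring at positions 1-8: 'cbccccbc'.
Check: reverse('cbccccbc') = 'cbccccbc' -> palindrome confirmed.
Neighbouring characters ('y' / 'z') break symmetry, so it cannot extend further.
No longer palindromic substring exists; longest length = 8

8


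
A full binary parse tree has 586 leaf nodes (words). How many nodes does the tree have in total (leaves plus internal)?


Leaf nodes (terminals): 586
Internal nodes = n - 1 = 586 - 1 = 585
Total = leaves + internal = 586 + 585 = 1171

1171


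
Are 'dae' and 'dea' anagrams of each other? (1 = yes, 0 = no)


Sort characters of 'dae': 'ade'
Sort characters of 'dea': 'ade'
Sorted forms match -> they ARE anagrams
Result: 1

1


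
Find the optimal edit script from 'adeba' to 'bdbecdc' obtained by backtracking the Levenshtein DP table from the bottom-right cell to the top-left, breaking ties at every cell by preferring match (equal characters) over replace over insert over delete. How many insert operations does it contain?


Edit distance = 5. Backtracking from cell (5, 7) with preference match > replace > insert > delete,
then listing the resulting alignment 'adeba' -> 'bdbecdc' left to right:
  Step 1: replace a->b
  Step 2: keep 'd'
  Step 3: insert 'b' [insertion #1]
  Step 4: keep 'e'
  Step 5: insert 'c' [insertion #2]
  Step 6: replace b->d
  Step 7: replace a->c
Total insertions: 2

2


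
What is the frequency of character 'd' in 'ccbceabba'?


Scanning 'ccbceabba' for 'd':
  No matches found.
Total occurrences of 'd': 0

0


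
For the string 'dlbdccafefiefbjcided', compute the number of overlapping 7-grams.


String 'dlbdccafefiefbjcided' has length L = 20.
Number of overlapping n-grams = L - n + 1
Substituting: 20 - 7 + 1 = 14

14


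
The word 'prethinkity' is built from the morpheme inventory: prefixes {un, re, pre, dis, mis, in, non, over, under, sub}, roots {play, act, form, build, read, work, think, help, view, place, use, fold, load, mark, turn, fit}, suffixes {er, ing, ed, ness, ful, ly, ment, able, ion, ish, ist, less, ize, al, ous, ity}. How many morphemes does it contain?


Segmenting 'prethinkity' against the inventory:
  'pre' -> prefix (morpheme 1)
  'think' -> root (morpheme 2)
  'ity' -> suffix (morpheme 3)
Total morphemes: 3

3


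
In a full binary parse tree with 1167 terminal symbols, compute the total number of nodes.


Leaf nodes (terminals): 1167
Internal nodes = n - 1 = 1167 - 1 = 1166
Total = leaves + internal = 1167 + 1166 = 2333

2333


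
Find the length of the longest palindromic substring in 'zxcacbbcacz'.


Scanning 'zxcacbbcacz' for palindromic substrings.
Substring at positions 2-9: 'cacbbcac'.
Check: reverse('cacbbcac') = 'cacbbcac' -> palindrome confirmed.
Neighbouring characters ('x' / 'z') break symmetry, so it cannot extend further.
No longer palindromic substring exists; longest length = 8

8


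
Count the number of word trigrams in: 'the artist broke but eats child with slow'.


Word trigrams from [8] words:
  Trigram 1: (the artist broke)
  Trigram 2: (artist broke but)
  Trigram 3: (broke but eats)
  Trigram 4: (but eats child)
  Trigram 5: (eats child with)
  Trigram 6: (child with slow)
Total word trigrams: 8 - 2 = 6

6


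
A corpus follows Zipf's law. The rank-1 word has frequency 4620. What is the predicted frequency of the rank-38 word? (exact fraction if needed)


Zipf's law: freq(rank) = f1 / rank
f1 = 4620, rank = 38
freq = 4620 / 38
GCD(4620, 38) = 2
Simplified: 2310/19

2310/19


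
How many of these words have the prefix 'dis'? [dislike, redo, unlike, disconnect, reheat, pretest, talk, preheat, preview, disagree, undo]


Checking each word for prefix 'dis':
  'dislike' -> YES, starts with 'dis' (count: 1)
  'redo' -> no (count: 1)
  'unlike' -> no (count: 1)
  'disconnect' -> YES, starts with 'dis' (count: 2)
  'reheat' -> no (count: 2)
  'pretest' -> no (count: 2)
  'talk' -> no (count: 2)
  'preheat' -> no (count: 2)
  'preview' -> no (count: 2)
  'disagree' -> YES, starts with 'dis' (count: 3)
  'undo' -> no (count: 3)
Total with prefix 'dis': 3

3


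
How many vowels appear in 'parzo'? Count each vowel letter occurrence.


Scanning each character of 'parzo':
  Position 1: 'p' -> consonant (running count: 0)
  Position 2: 'a' -> vowel (running count: 1)
  Position 3: 'r' -> consonant (running count: 1)
  Position 4: 'z' -> consonant (running count: 1)
  Position 5: 'o' -> vowel (running count: 2)
Total vowels: 2

2


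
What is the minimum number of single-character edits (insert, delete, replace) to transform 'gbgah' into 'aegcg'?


Building DP table for s1='gbgah' (len 5) and s2='aegcg' (len 5):
       a  e  g  c  g
    0  1  2  3  4  5
  g 1  1  2  2  3  4
  b 2  2  2  3  3  4
  g 3  3  3  2  3  3
  a 4  3  4  3  3  4
  h 5  4  4  4  4  4
Edit distance = dp[5][5] = 4

4


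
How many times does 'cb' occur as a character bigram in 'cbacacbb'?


Scanning 'cbacacbb' for bigram 'cb':
  Position 0: 'cb' -> MATCH
  Position 1: 'ba' -> no
  Position 2: 'ac' -> no
  Position 3: 'ca' -> no
  Position 4: 'ac' -> no
  Position 5: 'cb' -> MATCH
  Position 6: 'bb' -> no
Total matches: 2

2


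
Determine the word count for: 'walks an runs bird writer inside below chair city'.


Counting words by splitting on spaces:
  Word 1: 'walks'
  Word 2: 'an'
  Word 3: 'runs'
  Word 4: 'bird'
  Word 5: 'writer'
  Word 6: 'inside'
  Word 7: 'below'
  Word 8: 'chair'
  Word 9: 'city'
Total words: 9

9


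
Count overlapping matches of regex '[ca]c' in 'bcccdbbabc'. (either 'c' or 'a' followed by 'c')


Pattern: [ca]c means either 'c' or 'a' followed by 'c'.
Scanning 'bcccdbbabc' position-by-position:
  Pos 0: window 'bc' -> no
  Pos 1: window 'cc' -> MATCH
  Pos 2: window 'cc' -> MATCH
  Pos 3: window 'cd' -> no
  Pos 4: window 'db' -> no
  Pos 5: window 'bb' -> no
  Pos 6: window 'ba' -> no
  Pos 7: window 'ab' -> no
  Pos 8: window 'bc' -> no
  Pos 9: window 'c' -> no
Total matches: 2

2


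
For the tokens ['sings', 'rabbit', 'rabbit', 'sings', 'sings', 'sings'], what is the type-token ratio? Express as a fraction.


Tokens: 6
Unique types: ('rabbit', 'sings') = 2
TTR = 2/6
Simplify: divide both by 2 -> 1/3
TTR = 1/3

1/3


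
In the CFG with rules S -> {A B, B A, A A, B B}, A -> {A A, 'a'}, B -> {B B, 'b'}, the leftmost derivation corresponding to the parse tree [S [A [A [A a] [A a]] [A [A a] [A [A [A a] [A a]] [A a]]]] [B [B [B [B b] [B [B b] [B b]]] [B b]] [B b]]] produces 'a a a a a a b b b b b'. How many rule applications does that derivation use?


Every bracketed nonterminal node [X ...] in the tree is produced by exactly one rule application.
Reading the tree off as a leftmost derivation:
  Step 1: S  =>  A B   (applied S -> A B)
  Step 2: A B  =>  A A B   (applied A -> A A)
  Step 3: A A B  =>  A A A B   (applied A -> A A)
  Step 4: A A A B  =>  a A A B   (applied A -> a)
  Step 5: a A A B  =>  a a A B   (applied A -> a)
  Step 6: a a A B  =>  a a A A B   (applied A -> A A)
  Step 7: a a A A B  =>  a a a A B   (applied A -> a)
  Step 8: a a a A B  =>  a a a A A B   (applied A -> A A)
  Step 9: a a a A A B  =>  a a a A A A B   (applied A -> A A)
  Step 10: a a a A A A B  =>  a a a a A A B   (applied A -> a)
  Step 11: a a a a A A B  =>  a a a a a A B   (applied A -> a)
  Step 12: a a a a a A B  =>  a a a a a a B   (applied A -> a)
  Step 13: a a a a a a B  =>  a a a a a a B B   (applied B -> B B)
  Step 14: a a a a a a B B  =>  a a a a a a B B B   (applied B -> B B)
  Step 15: a a a a a a B B B  =>  a a a a a a B B B B   (applied B -> B B)
  Step 16: a a a a a a B B B B  =>  a a a a a a b B B B   (applied B -> b)
  Step 17: a a a a a a b B B B  =>  a a a a a a b B B B B   (applied B -> B B)
  Step 18: a a a a a a b B B B B  =>  a a a a a a b b B B B   (applied B -> b)
  Step 19: a a a a a a b b B B B  =>  a a a a a a b b b B B   (applied B -> b)
  Step 20: a a a a a a b b b B B  =>  a a a a a a b b b b B   (applied B -> b)
  Step 21: a a a a a a b b b b B  =>  a a a a a a b b b b b   (applied B -> b)
Final yield: a a a a a a b b b b b
Total rewrite steps: 21

21


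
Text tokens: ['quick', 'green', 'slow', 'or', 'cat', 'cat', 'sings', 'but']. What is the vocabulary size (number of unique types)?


Listing all tokens and tracking unique types:
  Token 1: 'quick' -> NEW (unique so far: 1)
  Token 2: 'green' -> NEW (unique so far: 2)
  Token 3: 'slow' -> NEW (unique so far: 3)
  Token 4: 'or' -> NEW (unique so far: 4)
  Token 5: 'cat' -> NEW (unique so far: 5)
  Token 6: 'cat' -> duplicate (unique so far: 5)
  Token 7: 'sings' -> NEW (unique so far: 6)
  Token 8: 'but' -> NEW (unique so far: 7)
Unique types: ('but', 'cat', 'green', 'or', 'quick', 'sings', 'slow')
Vocabulary size: 7

7
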